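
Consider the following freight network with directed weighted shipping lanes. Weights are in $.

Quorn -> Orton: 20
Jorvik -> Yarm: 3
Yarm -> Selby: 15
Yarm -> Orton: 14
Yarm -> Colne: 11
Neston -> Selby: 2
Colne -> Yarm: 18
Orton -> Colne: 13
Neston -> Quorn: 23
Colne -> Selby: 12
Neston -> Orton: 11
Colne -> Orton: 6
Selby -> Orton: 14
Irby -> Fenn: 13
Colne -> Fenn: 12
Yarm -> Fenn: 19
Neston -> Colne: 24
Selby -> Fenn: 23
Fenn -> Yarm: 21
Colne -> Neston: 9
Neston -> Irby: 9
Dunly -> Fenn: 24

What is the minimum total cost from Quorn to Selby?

Settle nodes by increasing distance from Quorn:
Quorn: 0
Orton: 20  (via Quorn)
Colne: 33  (via Orton)
Neston: 42  (via Colne)
Selby: 44  (via Neston)
Shortest route: Quorn–Orton–Colne–Neston–Selby = $44.

$44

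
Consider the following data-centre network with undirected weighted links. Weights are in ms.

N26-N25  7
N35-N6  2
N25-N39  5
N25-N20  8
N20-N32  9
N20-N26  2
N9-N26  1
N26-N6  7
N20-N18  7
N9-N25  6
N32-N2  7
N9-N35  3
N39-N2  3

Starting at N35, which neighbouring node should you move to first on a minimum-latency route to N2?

Enumerating some paths:
N35 - N9 - N25 - N39 - N2: 3+6+5+3 = 17
N35 - N9 - N26 - N25 - N39 - N2: 3+1+7+5+3 = 19
Cheapest is N35 - N9 - N25 - N39 - N2 at 17 ms.
So from N35 the first move is to N9.

N9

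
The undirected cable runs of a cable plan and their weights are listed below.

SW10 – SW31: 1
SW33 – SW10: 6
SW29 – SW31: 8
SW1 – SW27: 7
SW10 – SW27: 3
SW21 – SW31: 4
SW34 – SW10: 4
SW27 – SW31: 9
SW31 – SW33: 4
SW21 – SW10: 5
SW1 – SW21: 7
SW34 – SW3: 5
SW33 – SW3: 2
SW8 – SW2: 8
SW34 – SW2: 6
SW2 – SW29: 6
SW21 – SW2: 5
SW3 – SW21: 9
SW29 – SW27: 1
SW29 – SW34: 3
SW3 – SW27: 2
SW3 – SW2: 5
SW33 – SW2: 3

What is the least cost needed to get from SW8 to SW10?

Compare a few routes:
SW8–SW2–SW33–SW31–SW10: 8+3+4+1 = 16
SW8–SW2–SW34–SW10: 8+6+4 = 18
SW8–SW2–SW33–SW10: 8+3+6 = 17
SW8–SW2–SW29–SW27–SW10: 8+6+1+3 = 18
The minimum is 16 via SW8–SW2–SW33–SW31–SW10.

16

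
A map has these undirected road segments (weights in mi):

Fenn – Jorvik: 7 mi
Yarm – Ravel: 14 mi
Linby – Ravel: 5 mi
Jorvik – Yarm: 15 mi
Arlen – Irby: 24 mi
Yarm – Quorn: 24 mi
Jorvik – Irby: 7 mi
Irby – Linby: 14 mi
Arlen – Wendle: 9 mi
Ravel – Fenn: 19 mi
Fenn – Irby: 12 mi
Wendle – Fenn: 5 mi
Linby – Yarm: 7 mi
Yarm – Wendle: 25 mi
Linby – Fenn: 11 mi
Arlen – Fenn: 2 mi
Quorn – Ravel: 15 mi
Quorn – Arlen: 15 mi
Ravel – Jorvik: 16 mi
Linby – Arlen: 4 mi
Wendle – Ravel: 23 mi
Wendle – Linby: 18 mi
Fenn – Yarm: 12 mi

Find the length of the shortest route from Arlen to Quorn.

15 mi

Shortest distances from Arlen:
Arlen: 0
Fenn: 2  (via Arlen)
Linby: 4  (via Arlen)
Wendle: 7  (via Fenn)
Ravel: 9  (via Linby)
Jorvik: 9  (via Fenn)
Yarm: 11  (via Linby)
Irby: 14  (via Fenn)
Quorn: 15  (via Arlen)
Shortest route: Arlen → Quorn = 15 mi.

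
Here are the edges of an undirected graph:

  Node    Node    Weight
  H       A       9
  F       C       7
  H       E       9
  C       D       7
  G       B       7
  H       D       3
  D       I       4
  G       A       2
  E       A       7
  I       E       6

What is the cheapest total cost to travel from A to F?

Enumerating some paths:
A → E → I → D → C → F: 7+6+4+7+7 = 31
A → E → H → D → C → F: 7+9+3+7+7 = 33
A → H → D → C → F: 9+3+7+7 = 26
The minimum is 26 via A → H → D → C → F.

26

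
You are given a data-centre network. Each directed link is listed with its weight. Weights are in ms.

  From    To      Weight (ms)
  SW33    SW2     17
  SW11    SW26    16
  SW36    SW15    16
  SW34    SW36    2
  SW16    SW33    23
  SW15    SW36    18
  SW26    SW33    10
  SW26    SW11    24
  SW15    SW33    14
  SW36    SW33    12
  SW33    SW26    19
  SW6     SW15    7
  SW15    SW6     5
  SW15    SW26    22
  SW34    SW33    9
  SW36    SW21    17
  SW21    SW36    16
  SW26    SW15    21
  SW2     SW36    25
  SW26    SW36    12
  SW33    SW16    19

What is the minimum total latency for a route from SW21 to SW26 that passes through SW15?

Shortest SW21→SW15: SW21 → SW36 → SW15 = 32
Best SW15 to SW26: SW15 → SW26 costing 22
Total via SW15: 32 + 22 = 54 ms.

54 ms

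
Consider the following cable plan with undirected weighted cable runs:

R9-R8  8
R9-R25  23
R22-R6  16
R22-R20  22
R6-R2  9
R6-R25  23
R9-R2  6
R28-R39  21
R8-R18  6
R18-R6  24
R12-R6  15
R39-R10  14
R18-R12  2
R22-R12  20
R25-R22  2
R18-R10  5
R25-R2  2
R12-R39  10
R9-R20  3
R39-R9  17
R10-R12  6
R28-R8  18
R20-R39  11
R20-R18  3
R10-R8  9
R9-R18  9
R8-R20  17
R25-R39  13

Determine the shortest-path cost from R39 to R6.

24

Running Dijkstra from R39:
R39: 0
R12: 10  (via R39)
R20: 11  (via R39)
R18: 12  (via R12)
R25: 13  (via R39)
R9: 14  (via R20)
R10: 14  (via R39)
R2: 15  (via R25)
R22: 15  (via R25)
R8: 18  (via R18)
R28: 21  (via R39)
R6: 24  (via R2)
Shortest route: R39–R25–R2–R6 = 24.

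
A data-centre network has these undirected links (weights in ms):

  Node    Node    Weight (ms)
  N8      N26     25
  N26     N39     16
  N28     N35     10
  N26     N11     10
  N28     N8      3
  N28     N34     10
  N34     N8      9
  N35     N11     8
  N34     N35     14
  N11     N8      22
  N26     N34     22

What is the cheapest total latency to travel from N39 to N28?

44 ms

Enumerating some paths:
N39–N26–N11–N35–N28: 16+10+8+10 = 44
N39–N26–N34–N28: 16+22+10 = 48
Cheapest is N39–N26–N11–N35–N28 at 44 ms.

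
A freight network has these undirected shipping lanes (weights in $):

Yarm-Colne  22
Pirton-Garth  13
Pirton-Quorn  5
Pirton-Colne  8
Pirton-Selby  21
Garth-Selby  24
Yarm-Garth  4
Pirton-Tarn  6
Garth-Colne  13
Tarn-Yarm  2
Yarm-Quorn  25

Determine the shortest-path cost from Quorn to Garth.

$17

Compare a few routes:
Quorn → Pirton → Garth: 5+13 = 18
Quorn → Pirton → Tarn → Yarm → Garth: 5+6+2+4 = 17
Cheapest is Quorn → Pirton → Tarn → Yarm → Garth at $17.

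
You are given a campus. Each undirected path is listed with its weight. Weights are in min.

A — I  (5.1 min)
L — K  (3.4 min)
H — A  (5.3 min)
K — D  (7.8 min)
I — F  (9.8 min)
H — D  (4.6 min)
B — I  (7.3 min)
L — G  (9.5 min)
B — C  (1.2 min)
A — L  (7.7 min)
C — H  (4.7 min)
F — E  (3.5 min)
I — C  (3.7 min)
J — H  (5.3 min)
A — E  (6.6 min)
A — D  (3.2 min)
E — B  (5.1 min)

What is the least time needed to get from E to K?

Shortest distances from E:
E: 0
F: 3.5  (via E)
B: 5.1  (via E)
C: 6.3  (via B)
A: 6.6  (via E)
D: 9.8  (via A)
I: 10  (via C)
H: 11  (via C)
L: 14.3  (via A)
J: 16.3  (via H)
K: 17.6  (via D)
Shortest route: E → A → D → K = 17.6 min.

17.6 min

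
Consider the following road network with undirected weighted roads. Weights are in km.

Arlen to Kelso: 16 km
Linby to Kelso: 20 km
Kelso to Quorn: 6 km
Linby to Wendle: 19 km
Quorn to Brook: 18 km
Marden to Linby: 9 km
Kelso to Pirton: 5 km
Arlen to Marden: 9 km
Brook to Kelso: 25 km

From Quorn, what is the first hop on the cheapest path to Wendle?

Kelso

Enumerating some paths:
Quorn–Brook–Kelso–Arlen–Marden–Linby–Wendle: 18+25+16+9+9+19 = 96
Quorn–Brook–Kelso–Linby–Wendle: 18+25+20+19 = 82
Quorn–Kelso–Arlen–Marden–Linby–Wendle: 6+16+9+9+19 = 59
Quorn–Kelso–Linby–Wendle: 6+20+19 = 45
The minimum is 45 km via Quorn–Kelso–Linby–Wendle.
So from Quorn the first move is to Kelso.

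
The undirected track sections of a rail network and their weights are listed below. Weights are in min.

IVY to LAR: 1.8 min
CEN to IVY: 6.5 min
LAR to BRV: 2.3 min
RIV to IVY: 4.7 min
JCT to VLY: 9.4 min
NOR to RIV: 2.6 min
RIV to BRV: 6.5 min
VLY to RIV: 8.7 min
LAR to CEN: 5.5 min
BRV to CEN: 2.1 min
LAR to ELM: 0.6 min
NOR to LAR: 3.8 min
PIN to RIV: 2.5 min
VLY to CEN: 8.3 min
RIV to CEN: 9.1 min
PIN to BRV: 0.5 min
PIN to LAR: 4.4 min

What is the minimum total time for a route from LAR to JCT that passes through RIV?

Shortest LAR→RIV: LAR → BRV → PIN → RIV = 5.3
Best RIV to JCT: RIV → VLY → JCT costing 18.1
Total via RIV: 5.3 + 18.1 = 23.4 min.

23.4 min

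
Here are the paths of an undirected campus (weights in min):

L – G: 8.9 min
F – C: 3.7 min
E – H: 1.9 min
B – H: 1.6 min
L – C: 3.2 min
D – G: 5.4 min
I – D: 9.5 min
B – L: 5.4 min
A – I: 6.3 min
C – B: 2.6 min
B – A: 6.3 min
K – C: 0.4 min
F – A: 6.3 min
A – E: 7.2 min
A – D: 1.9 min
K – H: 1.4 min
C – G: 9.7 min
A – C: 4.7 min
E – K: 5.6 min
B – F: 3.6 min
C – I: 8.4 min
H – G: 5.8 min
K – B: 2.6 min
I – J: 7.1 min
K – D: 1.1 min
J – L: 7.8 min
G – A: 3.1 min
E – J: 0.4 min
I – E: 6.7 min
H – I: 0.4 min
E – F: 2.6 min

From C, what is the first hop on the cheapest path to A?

Candidate routes:
C–A: 4.7 = 4.7
C–K–D–A: 0.4+1.1+1.9 = 3.4
Cheapest is C–K–D–A at 3.4 min.
So from C the first move is to K.

K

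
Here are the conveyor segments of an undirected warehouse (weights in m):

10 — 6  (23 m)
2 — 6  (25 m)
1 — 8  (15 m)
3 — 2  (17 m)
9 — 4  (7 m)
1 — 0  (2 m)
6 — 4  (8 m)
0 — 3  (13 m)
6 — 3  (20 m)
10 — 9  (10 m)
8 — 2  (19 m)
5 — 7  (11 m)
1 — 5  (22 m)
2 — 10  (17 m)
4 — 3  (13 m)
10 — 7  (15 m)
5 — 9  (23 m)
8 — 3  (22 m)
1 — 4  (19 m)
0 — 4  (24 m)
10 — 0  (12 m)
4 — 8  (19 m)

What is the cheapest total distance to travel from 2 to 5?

Settle nodes by increasing distance from 2:
2: 0
3: 17  (via 2)
10: 17  (via 2)
8: 19  (via 2)
6: 25  (via 2)
9: 27  (via 10)
0: 29  (via 10)
4: 30  (via 3)
1: 31  (via 0)
7: 32  (via 10)
5: 43  (via 7)
Shortest route: 2–10–7–5 = 43 m.

43 m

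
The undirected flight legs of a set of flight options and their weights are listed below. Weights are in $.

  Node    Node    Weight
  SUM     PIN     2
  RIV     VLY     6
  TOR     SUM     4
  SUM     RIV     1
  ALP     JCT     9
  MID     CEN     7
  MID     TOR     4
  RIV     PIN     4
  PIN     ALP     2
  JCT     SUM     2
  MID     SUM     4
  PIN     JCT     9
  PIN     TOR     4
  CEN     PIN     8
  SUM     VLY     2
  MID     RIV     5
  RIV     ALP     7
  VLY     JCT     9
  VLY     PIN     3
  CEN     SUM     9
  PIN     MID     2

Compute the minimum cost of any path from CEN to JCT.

Candidate routes:
CEN–PIN–SUM–JCT: 8+2+2 = 12
CEN–SUM–JCT: 9+2 = 11
CEN–MID–PIN–SUM–JCT: 7+2+2+2 = 13
The minimum is $11 via CEN–SUM–JCT.

$11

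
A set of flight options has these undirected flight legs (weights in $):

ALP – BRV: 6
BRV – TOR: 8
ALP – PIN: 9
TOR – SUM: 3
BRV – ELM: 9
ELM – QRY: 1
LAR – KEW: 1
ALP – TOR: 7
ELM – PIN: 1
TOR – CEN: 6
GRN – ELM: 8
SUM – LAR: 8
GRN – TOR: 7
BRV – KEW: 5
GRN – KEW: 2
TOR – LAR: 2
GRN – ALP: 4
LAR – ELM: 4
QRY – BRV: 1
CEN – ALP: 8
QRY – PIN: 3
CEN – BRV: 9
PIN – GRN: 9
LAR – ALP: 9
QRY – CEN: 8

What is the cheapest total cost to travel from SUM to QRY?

Settle nodes by increasing distance from SUM:
SUM: 0
TOR: 3  (via SUM)
LAR: 5  (via TOR)
KEW: 6  (via LAR)
GRN: 8  (via KEW)
CEN: 9  (via TOR)
ELM: 9  (via LAR)
ALP: 10  (via TOR)
PIN: 10  (via ELM)
QRY: 10  (via ELM)
Shortest route: SUM → TOR → LAR → ELM → QRY = $10.

$10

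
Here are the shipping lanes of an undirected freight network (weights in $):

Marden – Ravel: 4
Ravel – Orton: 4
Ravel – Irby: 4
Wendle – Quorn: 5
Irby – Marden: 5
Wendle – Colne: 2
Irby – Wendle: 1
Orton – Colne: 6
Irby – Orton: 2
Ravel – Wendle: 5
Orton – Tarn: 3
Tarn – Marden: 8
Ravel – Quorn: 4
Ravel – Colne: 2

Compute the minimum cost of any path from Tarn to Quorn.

$11

Settle nodes by increasing distance from Tarn:
Tarn: 0
Orton: 3  (via Tarn)
Irby: 5  (via Orton)
Wendle: 6  (via Irby)
Ravel: 7  (via Orton)
Marden: 8  (via Tarn)
Colne: 8  (via Wendle)
Quorn: 11  (via Wendle)
Shortest route: Tarn → Orton → Irby → Wendle → Quorn = $11.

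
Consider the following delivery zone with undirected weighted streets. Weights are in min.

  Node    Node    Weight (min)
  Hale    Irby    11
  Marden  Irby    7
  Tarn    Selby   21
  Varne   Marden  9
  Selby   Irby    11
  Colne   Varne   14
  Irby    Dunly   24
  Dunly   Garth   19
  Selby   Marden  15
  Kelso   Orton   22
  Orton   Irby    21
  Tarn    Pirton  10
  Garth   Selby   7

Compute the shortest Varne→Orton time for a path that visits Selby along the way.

56 min

Best Varne to Selby: Varne → Marden → Selby costing 24
Shortest Selby→Orton: Selby → Irby → Orton = 32
Total via Selby: 24 + 32 = 56 min.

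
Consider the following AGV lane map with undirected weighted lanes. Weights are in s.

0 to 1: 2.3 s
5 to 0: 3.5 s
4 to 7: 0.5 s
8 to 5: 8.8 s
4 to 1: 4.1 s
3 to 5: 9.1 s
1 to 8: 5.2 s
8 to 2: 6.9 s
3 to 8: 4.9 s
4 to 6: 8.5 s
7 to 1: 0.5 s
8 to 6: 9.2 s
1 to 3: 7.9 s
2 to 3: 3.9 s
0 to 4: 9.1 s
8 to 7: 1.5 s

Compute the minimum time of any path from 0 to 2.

Candidate routes:
0 - 1 - 7 - 8 - 3 - 2: 2.3+0.5+1.5+4.9+3.9 = 13.1
0 - 1 - 7 - 8 - 2: 2.3+0.5+1.5+6.9 = 11.2
The minimum is 11.2 s via 0 - 1 - 7 - 8 - 2.

11.2 s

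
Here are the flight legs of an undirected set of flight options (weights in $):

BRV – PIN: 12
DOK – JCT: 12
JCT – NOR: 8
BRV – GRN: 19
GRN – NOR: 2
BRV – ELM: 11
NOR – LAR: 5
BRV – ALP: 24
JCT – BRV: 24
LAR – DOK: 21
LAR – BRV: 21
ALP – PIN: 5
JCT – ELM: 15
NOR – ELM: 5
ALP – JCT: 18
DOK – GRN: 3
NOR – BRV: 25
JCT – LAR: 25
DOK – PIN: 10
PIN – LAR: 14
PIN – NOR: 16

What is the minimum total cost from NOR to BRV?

$16

Compare a few routes:
NOR → BRV: 25 = 25
NOR → ELM → BRV: 5+11 = 16
NOR → GRN → BRV: 2+19 = 21
Cheapest is NOR → ELM → BRV at $16.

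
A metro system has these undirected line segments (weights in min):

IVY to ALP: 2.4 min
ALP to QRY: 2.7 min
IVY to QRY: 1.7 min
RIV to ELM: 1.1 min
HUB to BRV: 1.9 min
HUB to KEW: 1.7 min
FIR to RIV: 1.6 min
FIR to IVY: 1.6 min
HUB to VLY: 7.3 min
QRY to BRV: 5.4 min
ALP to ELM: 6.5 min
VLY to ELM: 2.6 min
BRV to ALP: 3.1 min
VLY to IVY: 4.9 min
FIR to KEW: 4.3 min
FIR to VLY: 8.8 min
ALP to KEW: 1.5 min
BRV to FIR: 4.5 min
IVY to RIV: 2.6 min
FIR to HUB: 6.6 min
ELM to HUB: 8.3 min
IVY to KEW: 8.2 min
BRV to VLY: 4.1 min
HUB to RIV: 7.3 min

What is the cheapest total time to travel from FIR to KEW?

4.3 min

Running Dijkstra from FIR:
FIR: 0
IVY: 1.6  (via FIR)
RIV: 1.6  (via FIR)
ELM: 2.7  (via RIV)
QRY: 3.3  (via IVY)
ALP: 4  (via IVY)
KEW: 4.3  (via FIR)
Shortest route: FIR–KEW = 4.3 min.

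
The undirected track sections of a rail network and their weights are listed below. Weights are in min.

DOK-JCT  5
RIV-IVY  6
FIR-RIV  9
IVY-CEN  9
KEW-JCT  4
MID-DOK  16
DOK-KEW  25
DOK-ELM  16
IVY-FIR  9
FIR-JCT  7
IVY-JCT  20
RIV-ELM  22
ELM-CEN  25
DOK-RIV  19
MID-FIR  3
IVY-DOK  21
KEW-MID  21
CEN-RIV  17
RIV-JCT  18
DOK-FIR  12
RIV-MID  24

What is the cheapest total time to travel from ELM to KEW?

25 min

Running Dijkstra from ELM:
ELM: 0
DOK: 16  (via ELM)
JCT: 21  (via DOK)
RIV: 22  (via ELM)
KEW: 25  (via JCT)
Shortest route: ELM → DOK → JCT → KEW = 25 min.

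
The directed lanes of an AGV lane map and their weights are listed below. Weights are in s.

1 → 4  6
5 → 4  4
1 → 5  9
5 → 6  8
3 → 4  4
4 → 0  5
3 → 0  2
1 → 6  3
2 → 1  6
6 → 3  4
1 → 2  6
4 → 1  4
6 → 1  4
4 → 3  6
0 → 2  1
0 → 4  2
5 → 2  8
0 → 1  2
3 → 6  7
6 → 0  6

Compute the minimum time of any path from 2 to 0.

15 s

Shortest distances from 2:
2: 0
1: 6  (via 2)
6: 9  (via 1)
4: 12  (via 1)
3: 13  (via 6)
0: 15  (via 6)
Shortest route: 2 → 1 → 6 → 0 = 15 s.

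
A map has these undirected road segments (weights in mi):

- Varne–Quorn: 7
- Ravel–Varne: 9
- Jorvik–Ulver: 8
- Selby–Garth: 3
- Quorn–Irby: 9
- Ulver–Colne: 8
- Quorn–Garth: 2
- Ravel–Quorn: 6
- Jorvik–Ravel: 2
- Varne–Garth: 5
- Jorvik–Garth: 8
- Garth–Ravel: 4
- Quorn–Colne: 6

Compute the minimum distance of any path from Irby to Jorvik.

17 mi

Shortest distances from Irby:
Irby: 0
Quorn: 9  (via Irby)
Garth: 11  (via Quorn)
Selby: 14  (via Garth)
Colne: 15  (via Quorn)
Ravel: 15  (via Quorn)
Varne: 16  (via Quorn)
Jorvik: 17  (via Ravel)
Shortest route: Irby–Quorn–Ravel–Jorvik = 17 mi.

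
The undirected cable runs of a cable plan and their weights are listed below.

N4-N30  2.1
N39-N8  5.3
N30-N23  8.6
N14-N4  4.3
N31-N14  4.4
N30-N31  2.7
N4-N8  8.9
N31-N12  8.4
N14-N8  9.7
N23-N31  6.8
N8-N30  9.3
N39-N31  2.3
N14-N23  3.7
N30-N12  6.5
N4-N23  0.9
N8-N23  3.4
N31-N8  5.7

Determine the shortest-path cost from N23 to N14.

Running Dijkstra from N23:
N23: 0
N4: 0.9  (via N23)
N30: 3  (via N4)
N8: 3.4  (via N23)
N14: 3.7  (via N23)
Shortest route: N23–N14 = 3.7.

3.7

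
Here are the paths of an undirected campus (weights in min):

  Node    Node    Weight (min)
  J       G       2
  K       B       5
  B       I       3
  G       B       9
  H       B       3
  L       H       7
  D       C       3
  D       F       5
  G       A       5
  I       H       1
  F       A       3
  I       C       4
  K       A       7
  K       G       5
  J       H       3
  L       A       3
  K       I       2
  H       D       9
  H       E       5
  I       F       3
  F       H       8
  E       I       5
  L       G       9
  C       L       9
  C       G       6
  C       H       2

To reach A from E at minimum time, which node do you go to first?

Candidate routes:
E–H–I–F–A: 5+1+3+3 = 12
E–I–F–A: 5+3+3 = 11
Cheapest is E–I–F–A at 11 min.
So from E the first move is to I.

I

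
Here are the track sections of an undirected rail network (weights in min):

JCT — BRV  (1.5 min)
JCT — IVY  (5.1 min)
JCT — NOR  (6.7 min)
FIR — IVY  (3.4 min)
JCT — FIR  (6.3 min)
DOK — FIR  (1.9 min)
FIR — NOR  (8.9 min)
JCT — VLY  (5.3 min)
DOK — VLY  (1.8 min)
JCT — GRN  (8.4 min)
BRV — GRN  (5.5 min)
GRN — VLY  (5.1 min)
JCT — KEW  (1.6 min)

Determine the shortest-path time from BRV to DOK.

Candidate routes:
BRV–JCT–VLY–DOK: 1.5+5.3+1.8 = 8.6
BRV–JCT–FIR–DOK: 1.5+6.3+1.9 = 9.7
BRV–JCT–IVY–FIR–DOK: 1.5+5.1+3.4+1.9 = 11.9
Cheapest is BRV–JCT–VLY–DOK at 8.6 min.

8.6 min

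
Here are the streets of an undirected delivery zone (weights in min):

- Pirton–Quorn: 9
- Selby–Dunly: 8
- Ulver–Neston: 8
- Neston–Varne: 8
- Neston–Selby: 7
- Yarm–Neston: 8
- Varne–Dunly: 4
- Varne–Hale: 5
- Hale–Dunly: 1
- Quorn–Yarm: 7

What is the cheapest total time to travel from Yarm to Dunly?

20 min

Enumerating some paths:
Yarm–Neston–Varne–Dunly: 8+8+4 = 20
Yarm–Neston–Varne–Hale–Dunly: 8+8+5+1 = 22
The minimum is 20 min via Yarm–Neston–Varne–Dunly.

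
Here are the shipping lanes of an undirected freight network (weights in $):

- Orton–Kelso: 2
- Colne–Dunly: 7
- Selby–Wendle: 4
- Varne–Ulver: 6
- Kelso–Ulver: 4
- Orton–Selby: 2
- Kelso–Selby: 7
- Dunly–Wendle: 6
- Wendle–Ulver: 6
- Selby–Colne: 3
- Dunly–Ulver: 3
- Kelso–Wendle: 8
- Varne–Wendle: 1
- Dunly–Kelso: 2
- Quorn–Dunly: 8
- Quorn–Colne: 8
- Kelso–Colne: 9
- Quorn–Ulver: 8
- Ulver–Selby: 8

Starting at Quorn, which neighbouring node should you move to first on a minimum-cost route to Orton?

Dunly

Compare a few routes:
Quorn - Ulver - Kelso - Orton: 8+4+2 = 14
Quorn - Dunly - Kelso - Orton: 8+2+2 = 12
Quorn - Colne - Selby - Orton: 8+3+2 = 13
Cheapest is Quorn - Dunly - Kelso - Orton at $12.
So from Quorn the first move is to Dunly.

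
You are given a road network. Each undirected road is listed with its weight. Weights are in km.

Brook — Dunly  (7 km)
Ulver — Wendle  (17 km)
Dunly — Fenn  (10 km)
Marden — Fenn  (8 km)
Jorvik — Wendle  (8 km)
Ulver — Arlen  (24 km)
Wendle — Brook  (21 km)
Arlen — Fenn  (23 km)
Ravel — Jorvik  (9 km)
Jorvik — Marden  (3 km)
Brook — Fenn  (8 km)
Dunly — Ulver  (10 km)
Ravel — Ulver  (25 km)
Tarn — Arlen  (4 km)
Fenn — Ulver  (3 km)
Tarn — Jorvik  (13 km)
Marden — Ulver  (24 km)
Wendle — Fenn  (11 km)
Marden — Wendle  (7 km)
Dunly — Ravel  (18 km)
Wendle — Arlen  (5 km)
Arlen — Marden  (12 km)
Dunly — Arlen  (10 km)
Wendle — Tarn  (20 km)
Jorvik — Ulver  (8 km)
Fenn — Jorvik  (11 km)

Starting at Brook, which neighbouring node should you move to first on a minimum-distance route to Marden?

Fenn

Compare a few routes:
Brook–Fenn–Marden: 8+8 = 16
Brook–Fenn–Jorvik–Marden: 8+11+3 = 22
Brook–Dunly–Fenn–Marden: 7+10+8 = 25
Brook–Fenn–Ulver–Jorvik–Marden: 8+3+8+3 = 22
The minimum is 16 km via Brook–Fenn–Marden.
So from Brook the first move is to Fenn.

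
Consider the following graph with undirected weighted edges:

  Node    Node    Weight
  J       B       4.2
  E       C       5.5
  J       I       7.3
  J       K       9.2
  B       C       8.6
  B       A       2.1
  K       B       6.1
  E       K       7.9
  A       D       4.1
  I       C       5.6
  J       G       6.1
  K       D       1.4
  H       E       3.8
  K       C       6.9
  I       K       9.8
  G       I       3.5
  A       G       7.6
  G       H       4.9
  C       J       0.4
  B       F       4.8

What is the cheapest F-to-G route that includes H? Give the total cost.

Shortest F→H: F–B–J–C–E–H = 18.7
Shortest H→G: H–G = 4.9
Total via H: 18.7 + 4.9 = 23.6.

23.6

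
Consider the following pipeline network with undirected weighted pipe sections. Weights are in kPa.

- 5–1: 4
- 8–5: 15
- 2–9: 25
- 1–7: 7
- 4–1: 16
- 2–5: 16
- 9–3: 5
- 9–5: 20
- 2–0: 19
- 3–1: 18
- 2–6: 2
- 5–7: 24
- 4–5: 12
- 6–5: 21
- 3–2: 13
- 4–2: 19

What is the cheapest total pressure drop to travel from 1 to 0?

Shortest distances from 1:
1: 0
5: 4  (via 1)
7: 7  (via 1)
4: 16  (via 1)
3: 18  (via 1)
8: 19  (via 5)
2: 20  (via 5)
6: 22  (via 2)
9: 23  (via 3)
0: 39  (via 2)
Shortest route: 1 → 5 → 2 → 0 = 39 kPa.

39 kPa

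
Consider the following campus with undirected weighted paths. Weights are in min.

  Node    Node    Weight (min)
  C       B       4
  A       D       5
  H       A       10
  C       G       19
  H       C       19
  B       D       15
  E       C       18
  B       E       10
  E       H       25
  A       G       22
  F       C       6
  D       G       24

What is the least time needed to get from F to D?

Enumerating some paths:
F - C - B - D: 6+4+15 = 25
F - C - E - B - D: 6+18+10+15 = 49
F - C - G - D: 6+19+24 = 49
F - C - H - A - D: 6+19+10+5 = 40
The minimum is 25 min via F - C - B - D.

25 min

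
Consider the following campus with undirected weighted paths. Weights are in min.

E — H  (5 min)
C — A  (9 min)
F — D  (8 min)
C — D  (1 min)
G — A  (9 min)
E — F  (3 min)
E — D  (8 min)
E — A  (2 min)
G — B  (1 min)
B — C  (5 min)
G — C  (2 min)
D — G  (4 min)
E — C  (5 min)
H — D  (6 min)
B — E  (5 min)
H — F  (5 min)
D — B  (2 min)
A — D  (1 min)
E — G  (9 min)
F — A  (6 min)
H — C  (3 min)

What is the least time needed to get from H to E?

5 min

Settle nodes by increasing distance from H:
H: 0
C: 3  (via H)
D: 4  (via C)
A: 5  (via D)
E: 5  (via H)
Shortest route: H → E = 5 min.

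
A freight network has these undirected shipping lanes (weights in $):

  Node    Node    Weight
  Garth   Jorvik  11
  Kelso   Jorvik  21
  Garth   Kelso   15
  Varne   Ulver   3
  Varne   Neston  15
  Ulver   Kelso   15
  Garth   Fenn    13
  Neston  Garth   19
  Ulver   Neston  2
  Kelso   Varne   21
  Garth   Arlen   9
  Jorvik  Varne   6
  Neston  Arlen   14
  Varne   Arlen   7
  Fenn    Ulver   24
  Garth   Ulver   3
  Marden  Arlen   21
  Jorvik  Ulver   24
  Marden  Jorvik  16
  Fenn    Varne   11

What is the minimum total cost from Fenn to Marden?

Enumerating some paths:
Fenn → Varne → Jorvik → Marden: 11+6+16 = 33
Fenn → Varne → Arlen → Marden: 11+7+21 = 39
The minimum is $33 via Fenn → Varne → Jorvik → Marden.

$33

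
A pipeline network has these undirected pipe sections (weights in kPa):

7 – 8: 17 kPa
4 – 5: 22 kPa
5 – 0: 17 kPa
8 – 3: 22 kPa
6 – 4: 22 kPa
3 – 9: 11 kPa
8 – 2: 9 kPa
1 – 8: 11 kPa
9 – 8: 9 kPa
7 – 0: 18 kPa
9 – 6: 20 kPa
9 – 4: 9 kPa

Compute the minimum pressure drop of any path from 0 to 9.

44 kPa

Running Dijkstra from 0:
0: 0
5: 17  (via 0)
7: 18  (via 0)
8: 35  (via 7)
4: 39  (via 5)
2: 44  (via 8)
9: 44  (via 8)
Shortest route: 0 → 7 → 8 → 9 = 44 kPa.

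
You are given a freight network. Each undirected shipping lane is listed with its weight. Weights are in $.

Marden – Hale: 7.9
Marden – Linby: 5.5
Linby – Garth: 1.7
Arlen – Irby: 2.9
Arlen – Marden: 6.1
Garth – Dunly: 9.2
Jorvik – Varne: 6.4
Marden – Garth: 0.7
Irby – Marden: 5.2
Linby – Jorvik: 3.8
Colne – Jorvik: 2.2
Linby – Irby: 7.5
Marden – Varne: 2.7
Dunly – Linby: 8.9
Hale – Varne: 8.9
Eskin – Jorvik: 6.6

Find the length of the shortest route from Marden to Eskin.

Settle nodes by increasing distance from Marden:
Marden: 0
Garth: 0.7  (via Marden)
Linby: 2.4  (via Garth)
Varne: 2.7  (via Marden)
Irby: 5.2  (via Marden)
Arlen: 6.1  (via Marden)
Jorvik: 6.2  (via Linby)
Hale: 7.9  (via Marden)
Colne: 8.4  (via Jorvik)
Dunly: 9.9  (via Garth)
Eskin: 12.8  (via Jorvik)
Shortest route: Marden–Garth–Linby–Jorvik–Eskin = $12.8.

$12.8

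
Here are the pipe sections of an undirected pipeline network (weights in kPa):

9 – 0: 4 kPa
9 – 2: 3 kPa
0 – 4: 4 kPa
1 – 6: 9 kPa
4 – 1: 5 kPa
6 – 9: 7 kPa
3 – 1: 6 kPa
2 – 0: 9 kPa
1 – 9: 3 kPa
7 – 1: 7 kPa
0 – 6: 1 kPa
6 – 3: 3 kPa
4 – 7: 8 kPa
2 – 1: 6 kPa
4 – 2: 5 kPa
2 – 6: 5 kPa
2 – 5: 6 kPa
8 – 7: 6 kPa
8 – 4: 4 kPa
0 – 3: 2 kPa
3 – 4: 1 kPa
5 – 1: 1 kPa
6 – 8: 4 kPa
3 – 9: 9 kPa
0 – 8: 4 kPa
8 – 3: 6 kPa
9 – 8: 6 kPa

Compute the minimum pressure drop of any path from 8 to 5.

10 kPa

Enumerating some paths:
8 → 4 → 1 → 5: 4+5+1 = 10
8 → 0 → 9 → 1 → 5: 4+4+3+1 = 12
Cheapest is 8 → 4 → 1 → 5 at 10 kPa.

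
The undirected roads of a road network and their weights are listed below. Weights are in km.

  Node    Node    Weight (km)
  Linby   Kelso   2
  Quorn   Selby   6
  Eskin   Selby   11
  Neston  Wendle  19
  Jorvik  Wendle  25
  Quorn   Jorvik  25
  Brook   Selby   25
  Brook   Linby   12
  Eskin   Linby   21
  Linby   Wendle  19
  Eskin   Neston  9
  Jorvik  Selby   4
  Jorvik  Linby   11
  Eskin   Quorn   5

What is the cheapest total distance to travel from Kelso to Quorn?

Enumerating some paths:
Kelso → Linby → Jorvik → Selby → Eskin → Quorn: 2+11+4+11+5 = 33
Kelso → Linby → Jorvik → Selby → Quorn: 2+11+4+6 = 23
Kelso → Linby → Jorvik → Quorn: 2+11+25 = 38
Kelso → Linby → Eskin → Quorn: 2+21+5 = 28
The minimum is 23 km via Kelso → Linby → Jorvik → Selby → Quorn.

23 km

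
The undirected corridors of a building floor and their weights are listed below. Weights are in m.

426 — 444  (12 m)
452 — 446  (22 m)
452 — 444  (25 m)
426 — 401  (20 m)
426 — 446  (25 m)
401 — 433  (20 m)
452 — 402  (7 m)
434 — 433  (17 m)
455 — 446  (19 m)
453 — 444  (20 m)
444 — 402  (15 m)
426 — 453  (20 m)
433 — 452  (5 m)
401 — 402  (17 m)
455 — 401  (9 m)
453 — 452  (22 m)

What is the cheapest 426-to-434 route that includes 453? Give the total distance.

64 m

Best 426 to 453: 426–453 costing 20
Best 453 to 434: 453–452–433–434 costing 44
Total via 453: 20 + 44 = 64 m.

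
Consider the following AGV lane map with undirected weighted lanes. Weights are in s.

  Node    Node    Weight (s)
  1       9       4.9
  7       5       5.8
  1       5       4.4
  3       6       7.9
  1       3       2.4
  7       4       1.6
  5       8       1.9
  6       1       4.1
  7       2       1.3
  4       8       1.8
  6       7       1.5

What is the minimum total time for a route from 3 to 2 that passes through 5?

13.4 s

Best 3 to 5: 3 → 1 → 5 costing 6.8
Best 5 to 2: 5 → 8 → 4 → 7 → 2 costing 6.6
Total via 5: 6.8 + 6.6 = 13.4 s.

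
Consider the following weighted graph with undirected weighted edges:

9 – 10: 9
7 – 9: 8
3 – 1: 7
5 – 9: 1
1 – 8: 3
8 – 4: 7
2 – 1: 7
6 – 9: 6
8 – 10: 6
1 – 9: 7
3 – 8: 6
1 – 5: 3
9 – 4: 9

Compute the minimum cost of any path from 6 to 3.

17

Enumerating some paths:
6 - 9 - 5 - 1 - 8 - 3: 6+1+3+3+6 = 19
6 - 9 - 5 - 1 - 3: 6+1+3+7 = 17
6 - 9 - 1 - 3: 6+7+7 = 20
The minimum is 17 via 6 - 9 - 5 - 1 - 3.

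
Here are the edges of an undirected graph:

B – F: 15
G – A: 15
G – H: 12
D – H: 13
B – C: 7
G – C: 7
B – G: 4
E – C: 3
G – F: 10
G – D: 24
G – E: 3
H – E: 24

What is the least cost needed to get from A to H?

27

Compare a few routes:
A–G–H: 15+12 = 27
A–G–E–H: 15+3+24 = 42
The minimum is 27 via A–G–H.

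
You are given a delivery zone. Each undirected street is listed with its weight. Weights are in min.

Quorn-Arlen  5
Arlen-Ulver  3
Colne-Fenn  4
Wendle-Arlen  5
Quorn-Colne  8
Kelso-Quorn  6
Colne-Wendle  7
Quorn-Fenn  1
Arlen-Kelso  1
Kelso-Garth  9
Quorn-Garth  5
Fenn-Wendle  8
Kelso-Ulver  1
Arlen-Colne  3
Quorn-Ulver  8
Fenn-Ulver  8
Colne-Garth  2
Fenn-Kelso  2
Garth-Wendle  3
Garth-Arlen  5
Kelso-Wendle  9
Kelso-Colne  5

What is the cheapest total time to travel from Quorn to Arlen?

Candidate routes:
Quorn–Fenn–Kelso–Arlen: 1+2+1 = 4
Quorn–Arlen: 5 = 5
Quorn–Fenn–Kelso–Ulver–Arlen: 1+2+1+3 = 7
The minimum is 4 min via Quorn–Fenn–Kelso–Arlen.

4 min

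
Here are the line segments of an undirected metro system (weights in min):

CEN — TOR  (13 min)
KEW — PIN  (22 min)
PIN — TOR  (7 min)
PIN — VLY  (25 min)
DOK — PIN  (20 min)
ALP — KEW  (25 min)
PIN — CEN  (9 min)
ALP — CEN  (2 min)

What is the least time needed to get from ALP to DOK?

31 min

Shortest distances from ALP:
ALP: 0
CEN: 2  (via ALP)
PIN: 11  (via CEN)
TOR: 15  (via CEN)
KEW: 25  (via ALP)
DOK: 31  (via PIN)
Shortest route: ALP → CEN → PIN → DOK = 31 min.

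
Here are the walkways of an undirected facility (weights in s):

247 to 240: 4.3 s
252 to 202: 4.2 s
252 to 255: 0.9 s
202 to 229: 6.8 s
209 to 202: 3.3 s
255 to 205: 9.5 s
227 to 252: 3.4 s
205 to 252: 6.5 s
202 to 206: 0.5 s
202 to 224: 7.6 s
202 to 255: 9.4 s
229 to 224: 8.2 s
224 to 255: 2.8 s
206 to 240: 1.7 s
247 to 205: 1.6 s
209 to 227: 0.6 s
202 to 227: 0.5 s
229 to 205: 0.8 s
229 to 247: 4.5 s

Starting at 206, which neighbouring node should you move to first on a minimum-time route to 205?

Candidate routes:
206 - 202 - 229 - 205: 0.5+6.8+0.8 = 8.1
206 - 240 - 247 - 205: 1.7+4.3+1.6 = 7.6
206 - 202 - 227 - 252 - 205: 0.5+0.5+3.4+6.5 = 10.9
206 - 202 - 252 - 205: 0.5+4.2+6.5 = 11.2
Cheapest is 206 - 240 - 247 - 205 at 7.6 s.
So from 206 the first move is to 240.

240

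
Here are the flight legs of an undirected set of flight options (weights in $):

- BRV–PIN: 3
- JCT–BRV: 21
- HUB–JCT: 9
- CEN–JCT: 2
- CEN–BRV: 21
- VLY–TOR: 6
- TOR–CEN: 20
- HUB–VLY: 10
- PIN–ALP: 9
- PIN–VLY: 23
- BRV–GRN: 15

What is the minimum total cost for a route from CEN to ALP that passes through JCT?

Shortest CEN→JCT: CEN–JCT = 2
Best JCT to ALP: JCT–BRV–PIN–ALP costing 33
Total via JCT: 2 + 33 = $35.

$35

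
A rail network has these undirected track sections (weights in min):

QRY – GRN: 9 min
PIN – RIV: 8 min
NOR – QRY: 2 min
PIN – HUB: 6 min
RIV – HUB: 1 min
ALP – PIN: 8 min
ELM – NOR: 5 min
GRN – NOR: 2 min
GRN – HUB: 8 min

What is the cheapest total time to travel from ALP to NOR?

24 min

Settle nodes by increasing distance from ALP:
ALP: 0
PIN: 8  (via ALP)
HUB: 14  (via PIN)
RIV: 15  (via HUB)
GRN: 22  (via HUB)
NOR: 24  (via GRN)
Shortest route: ALP → PIN → HUB → GRN → NOR = 24 min.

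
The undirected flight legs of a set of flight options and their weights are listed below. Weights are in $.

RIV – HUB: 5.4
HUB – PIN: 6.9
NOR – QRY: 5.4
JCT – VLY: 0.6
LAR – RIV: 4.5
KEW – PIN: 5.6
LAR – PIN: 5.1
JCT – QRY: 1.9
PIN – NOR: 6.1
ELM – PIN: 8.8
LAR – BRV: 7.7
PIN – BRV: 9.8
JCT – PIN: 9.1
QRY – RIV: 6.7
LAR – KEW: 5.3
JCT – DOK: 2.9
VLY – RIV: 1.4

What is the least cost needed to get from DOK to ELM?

$20.8

Candidate routes:
DOK–JCT–PIN–ELM: 2.9+9.1+8.8 = 20.8
DOK–JCT–VLY–RIV–HUB–PIN–ELM: 2.9+0.6+1.4+5.4+6.9+8.8 = 26
DOK–JCT–VLY–RIV–LAR–PIN–ELM: 2.9+0.6+1.4+4.5+5.1+8.8 = 23.3
DOK–JCT–QRY–NOR–PIN–ELM: 2.9+1.9+5.4+6.1+8.8 = 25.1
The minimum is $20.8 via DOK–JCT–PIN–ELM.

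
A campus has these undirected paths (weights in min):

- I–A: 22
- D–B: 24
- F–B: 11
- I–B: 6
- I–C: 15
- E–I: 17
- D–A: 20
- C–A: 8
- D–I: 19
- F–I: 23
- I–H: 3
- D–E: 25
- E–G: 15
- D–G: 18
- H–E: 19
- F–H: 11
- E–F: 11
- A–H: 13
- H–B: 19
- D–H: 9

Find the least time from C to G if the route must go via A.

Shortest C→A: C–A = 8
Shortest A→G: A–D–G = 38
Total via A: 8 + 38 = 46 min.

46 min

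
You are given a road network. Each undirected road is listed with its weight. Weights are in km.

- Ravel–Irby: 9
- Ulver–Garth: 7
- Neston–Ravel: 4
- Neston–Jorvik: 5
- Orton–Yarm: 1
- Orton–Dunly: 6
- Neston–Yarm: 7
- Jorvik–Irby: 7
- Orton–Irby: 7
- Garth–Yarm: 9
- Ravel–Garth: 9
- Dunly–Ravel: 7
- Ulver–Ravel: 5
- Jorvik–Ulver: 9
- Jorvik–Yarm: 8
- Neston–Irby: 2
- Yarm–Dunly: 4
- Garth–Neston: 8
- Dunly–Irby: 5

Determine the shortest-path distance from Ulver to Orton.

Compare a few routes:
Ulver - Jorvik - Yarm - Orton: 9+8+1 = 18
Ulver - Garth - Yarm - Orton: 7+9+1 = 17
Cheapest is Ulver - Garth - Yarm - Orton at 17 km.

17 km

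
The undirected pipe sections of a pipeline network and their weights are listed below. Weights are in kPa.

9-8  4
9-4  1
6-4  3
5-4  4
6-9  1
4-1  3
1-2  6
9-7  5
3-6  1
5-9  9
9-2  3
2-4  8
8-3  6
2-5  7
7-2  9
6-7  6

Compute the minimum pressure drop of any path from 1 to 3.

Enumerating some paths:
1 - 4 - 6 - 3: 3+3+1 = 7
1 - 4 - 9 - 6 - 3: 3+1+1+1 = 6
1 - 2 - 9 - 6 - 3: 6+3+1+1 = 11
Cheapest is 1 - 4 - 9 - 6 - 3 at 6 kPa.

6 kPa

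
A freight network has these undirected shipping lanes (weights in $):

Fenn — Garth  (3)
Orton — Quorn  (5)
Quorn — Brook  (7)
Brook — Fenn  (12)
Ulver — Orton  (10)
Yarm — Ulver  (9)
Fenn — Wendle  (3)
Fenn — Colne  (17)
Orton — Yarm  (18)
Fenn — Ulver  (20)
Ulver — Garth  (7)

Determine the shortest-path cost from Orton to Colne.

Enumerating some paths:
Orton–Quorn–Brook–Fenn–Colne: 5+7+12+17 = 41
Orton–Ulver–Fenn–Colne: 10+20+17 = 47
Orton–Ulver–Garth–Fenn–Colne: 10+7+3+17 = 37
The minimum is $37 via Orton–Ulver–Garth–Fenn–Colne.

$37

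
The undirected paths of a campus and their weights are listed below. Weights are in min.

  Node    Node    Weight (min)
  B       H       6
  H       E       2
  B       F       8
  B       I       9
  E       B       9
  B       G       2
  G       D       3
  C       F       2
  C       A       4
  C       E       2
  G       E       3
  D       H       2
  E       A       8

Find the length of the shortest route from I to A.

20 min

Running Dijkstra from I:
I: 0
B: 9  (via I)
G: 11  (via B)
D: 14  (via G)
E: 14  (via G)
H: 15  (via B)
C: 16  (via E)
F: 17  (via B)
A: 20  (via C)
Shortest route: I–B–G–E–C–A = 20 min.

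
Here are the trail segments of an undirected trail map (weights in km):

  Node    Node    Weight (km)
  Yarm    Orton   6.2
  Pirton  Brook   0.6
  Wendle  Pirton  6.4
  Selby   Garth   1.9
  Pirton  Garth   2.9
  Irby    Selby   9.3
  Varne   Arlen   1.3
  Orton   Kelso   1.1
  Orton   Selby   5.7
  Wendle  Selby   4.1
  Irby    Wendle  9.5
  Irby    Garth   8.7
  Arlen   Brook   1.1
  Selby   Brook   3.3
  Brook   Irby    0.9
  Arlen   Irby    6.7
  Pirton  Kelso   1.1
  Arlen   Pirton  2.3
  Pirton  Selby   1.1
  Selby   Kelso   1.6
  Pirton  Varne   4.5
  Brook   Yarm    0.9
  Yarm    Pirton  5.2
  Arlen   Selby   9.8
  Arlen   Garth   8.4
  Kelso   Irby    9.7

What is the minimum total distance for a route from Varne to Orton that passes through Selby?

Best Varne to Selby: Varne–Arlen–Brook–Pirton–Selby costing 4.1
Shortest Selby→Orton: Selby–Kelso–Orton = 2.7
Total via Selby: 4.1 + 2.7 = 6.8 km.

6.8 km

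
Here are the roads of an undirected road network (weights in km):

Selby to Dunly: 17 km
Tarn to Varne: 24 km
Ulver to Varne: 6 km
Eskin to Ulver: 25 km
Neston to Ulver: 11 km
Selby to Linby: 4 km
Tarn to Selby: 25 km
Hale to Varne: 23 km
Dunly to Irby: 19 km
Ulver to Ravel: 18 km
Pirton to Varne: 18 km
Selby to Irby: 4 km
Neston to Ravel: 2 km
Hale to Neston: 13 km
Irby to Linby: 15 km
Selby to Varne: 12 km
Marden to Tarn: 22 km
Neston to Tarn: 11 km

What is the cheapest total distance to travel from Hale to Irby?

Candidate routes:
Hale - Neston - Tarn - Selby - Irby: 13+11+25+4 = 53
Hale - Varne - Selby - Irby: 23+12+4 = 39
Hale - Neston - Ulver - Varne - Selby - Irby: 13+11+6+12+4 = 46
The minimum is 39 km via Hale - Varne - Selby - Irby.

39 km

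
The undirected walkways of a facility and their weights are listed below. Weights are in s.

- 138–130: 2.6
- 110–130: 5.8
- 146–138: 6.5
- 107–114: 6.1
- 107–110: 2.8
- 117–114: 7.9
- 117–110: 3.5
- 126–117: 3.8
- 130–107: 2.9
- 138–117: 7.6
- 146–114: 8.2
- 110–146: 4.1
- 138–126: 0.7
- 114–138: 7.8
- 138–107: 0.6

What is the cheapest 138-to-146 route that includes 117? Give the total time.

12.1 s

Best 138 to 117: 138 → 126 → 117 costing 4.5
Shortest 117→146: 117 → 110 → 146 = 7.6
Total via 117: 4.5 + 7.6 = 12.1 s.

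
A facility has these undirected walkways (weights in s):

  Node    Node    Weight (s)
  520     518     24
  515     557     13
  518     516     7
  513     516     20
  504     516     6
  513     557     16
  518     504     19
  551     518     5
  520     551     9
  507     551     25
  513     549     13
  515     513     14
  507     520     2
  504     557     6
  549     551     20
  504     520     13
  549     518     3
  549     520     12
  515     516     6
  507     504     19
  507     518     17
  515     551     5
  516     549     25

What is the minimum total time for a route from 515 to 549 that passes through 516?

16 s

Shortest 515→516: 515–516 = 6
Shortest 516→549: 516–518–549 = 10
Total via 516: 6 + 10 = 16 s.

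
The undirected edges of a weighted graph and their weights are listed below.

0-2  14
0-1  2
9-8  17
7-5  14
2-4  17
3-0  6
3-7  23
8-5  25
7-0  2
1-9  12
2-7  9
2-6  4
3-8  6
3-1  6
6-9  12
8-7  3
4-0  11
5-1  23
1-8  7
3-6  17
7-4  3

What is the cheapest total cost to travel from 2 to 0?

11

Running Dijkstra from 2:
2: 0
6: 4  (via 2)
7: 9  (via 2)
0: 11  (via 7)
Shortest route: 2–7–0 = 11.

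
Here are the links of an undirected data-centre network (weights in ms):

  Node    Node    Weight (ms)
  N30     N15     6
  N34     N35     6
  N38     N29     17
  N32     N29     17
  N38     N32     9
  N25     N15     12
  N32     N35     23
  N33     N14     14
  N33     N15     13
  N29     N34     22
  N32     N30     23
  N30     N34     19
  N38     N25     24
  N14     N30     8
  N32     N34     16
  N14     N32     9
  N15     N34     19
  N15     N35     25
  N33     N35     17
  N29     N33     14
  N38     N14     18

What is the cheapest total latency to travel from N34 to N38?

25 ms

Compare a few routes:
N34–N35–N32–N38: 6+23+9 = 38
N34–N29–N38: 22+17 = 39
N34–N32–N38: 16+9 = 25
Cheapest is N34–N32–N38 at 25 ms.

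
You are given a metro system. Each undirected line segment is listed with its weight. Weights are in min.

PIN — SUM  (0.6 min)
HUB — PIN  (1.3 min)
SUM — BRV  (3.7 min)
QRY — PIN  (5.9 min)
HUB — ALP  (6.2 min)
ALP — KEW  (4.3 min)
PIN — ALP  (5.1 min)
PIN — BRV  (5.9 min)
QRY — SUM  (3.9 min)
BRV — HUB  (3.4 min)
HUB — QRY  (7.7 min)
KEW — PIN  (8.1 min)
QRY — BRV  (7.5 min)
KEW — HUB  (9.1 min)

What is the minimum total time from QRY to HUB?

Candidate routes:
QRY - HUB: 7.7 = 7.7
QRY - SUM - PIN - HUB: 3.9+0.6+1.3 = 5.8
QRY - PIN - HUB: 5.9+1.3 = 7.2
The minimum is 5.8 min via QRY - SUM - PIN - HUB.

5.8 min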